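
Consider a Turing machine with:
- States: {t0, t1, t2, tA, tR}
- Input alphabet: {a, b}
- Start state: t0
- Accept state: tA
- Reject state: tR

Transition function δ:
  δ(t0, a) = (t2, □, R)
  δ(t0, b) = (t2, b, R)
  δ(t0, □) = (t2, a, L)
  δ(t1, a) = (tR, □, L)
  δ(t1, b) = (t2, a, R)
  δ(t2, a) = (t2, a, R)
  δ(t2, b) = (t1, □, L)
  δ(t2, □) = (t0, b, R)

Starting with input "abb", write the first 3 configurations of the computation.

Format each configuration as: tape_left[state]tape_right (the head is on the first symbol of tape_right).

Transitions applied:
Step 1: δ(t0, a) = (t2, □, R)
Step 2: δ(t2, b) = (t1, □, L)

The first 3 configurations are:
[t0]abb ⊢ □[t2]bb ⊢ [t1]□□b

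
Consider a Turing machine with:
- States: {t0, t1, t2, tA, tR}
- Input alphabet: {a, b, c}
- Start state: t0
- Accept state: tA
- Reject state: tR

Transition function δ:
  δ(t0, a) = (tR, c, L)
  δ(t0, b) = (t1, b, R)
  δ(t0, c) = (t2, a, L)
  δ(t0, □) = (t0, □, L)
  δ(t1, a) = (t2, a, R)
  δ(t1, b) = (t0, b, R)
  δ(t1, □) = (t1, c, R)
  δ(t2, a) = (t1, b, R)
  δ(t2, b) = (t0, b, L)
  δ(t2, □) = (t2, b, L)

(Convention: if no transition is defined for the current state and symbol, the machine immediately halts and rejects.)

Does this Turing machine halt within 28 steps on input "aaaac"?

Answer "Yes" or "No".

Execution trace:
Initial: [t0]aaaac
Step 1: δ(t0, a) = (tR, c, L) → [tR]□caaac

The machine reaches the reject state tR and halts.
The machine halted after 1 step (within the 28-step bound).

Answer: Yes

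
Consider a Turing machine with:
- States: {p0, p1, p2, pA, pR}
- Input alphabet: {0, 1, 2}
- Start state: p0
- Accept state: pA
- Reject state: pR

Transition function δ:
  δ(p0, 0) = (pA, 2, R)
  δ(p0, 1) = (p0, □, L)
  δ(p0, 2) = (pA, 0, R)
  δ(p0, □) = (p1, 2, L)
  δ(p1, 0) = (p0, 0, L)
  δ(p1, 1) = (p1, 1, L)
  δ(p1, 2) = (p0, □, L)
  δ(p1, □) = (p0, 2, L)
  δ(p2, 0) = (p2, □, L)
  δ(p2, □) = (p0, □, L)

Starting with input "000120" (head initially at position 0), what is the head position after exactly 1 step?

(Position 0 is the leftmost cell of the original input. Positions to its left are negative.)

Execution trace (head position shown):
Step 0: [p0]000120  (head at position 0)
Step 1: move right → 2[pA]00120  (head at position 1)

After 1 step, the head is at position 1.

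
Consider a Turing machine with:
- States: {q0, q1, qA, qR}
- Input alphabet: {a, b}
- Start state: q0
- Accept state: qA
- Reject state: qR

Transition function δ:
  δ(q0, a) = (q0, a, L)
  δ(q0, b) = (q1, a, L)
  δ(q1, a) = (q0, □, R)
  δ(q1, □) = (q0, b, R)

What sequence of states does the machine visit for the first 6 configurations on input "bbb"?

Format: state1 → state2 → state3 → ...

Execution trace:
Initial: [q0]bbb
Step 1: δ(q0, b) = (q1, a, L) → [q1]□abb
Step 2: δ(q1, □) = (q0, b, R) → b[q0]abb
Step 3: δ(q0, a) = (q0, a, L) → [q0]babb
Step 4: δ(q0, b) = (q1, a, L) → [q1]□aabb
Step 5: δ(q1, □) = (q0, b, R) → b[q0]aabb

State sequence: q0 → q1 → q0 → q0 → q1 → q0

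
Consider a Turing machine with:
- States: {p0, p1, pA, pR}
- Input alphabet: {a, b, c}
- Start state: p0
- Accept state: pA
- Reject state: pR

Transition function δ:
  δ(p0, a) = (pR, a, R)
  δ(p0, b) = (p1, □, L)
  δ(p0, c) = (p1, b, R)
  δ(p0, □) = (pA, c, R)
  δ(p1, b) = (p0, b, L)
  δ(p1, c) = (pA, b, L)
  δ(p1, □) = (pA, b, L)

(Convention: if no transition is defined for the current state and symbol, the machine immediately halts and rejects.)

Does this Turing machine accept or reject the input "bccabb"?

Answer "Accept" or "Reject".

Execution trace:
Initial: [p0]bccabb
Step 1: δ(p0, b) = (p1, □, L) → [p1]□□ccabb
Step 2: δ(p1, □) = (pA, b, L) → [pA]□b□ccabb

The machine reaches the accept state pA and halts.

Answer: Accept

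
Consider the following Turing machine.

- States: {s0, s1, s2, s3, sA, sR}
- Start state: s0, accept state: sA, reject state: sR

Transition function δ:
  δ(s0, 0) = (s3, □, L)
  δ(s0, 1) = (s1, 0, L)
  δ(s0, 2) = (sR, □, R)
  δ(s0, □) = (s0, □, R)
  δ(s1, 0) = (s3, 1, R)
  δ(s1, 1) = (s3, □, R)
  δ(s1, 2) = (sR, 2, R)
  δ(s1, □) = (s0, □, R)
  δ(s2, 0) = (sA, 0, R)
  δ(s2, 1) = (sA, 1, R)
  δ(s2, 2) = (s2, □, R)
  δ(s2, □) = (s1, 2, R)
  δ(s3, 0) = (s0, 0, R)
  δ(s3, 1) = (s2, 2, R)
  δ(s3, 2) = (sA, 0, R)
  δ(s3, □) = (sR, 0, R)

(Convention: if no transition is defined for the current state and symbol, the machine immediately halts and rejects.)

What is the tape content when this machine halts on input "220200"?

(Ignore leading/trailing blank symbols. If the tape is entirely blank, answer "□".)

Execution trace:
Initial: [s0]220200
Step 1: δ(s0, 2) = (sR, □, R) → □[sR]20200

The machine reaches the reject state sR and halts.

Final tape (ignoring leading/trailing blanks): 20200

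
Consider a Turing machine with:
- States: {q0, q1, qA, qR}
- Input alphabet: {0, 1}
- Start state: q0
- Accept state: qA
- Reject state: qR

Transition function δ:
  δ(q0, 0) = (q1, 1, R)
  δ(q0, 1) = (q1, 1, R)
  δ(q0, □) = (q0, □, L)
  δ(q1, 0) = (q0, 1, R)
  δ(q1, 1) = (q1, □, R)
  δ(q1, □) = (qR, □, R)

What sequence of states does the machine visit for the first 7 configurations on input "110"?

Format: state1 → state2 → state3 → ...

Execution trace:
Initial: [q0]110
Step 1: δ(q0, 1) = (q1, 1, R) → 1[q1]10
Step 2: δ(q1, 1) = (q1, □, R) → 1□[q1]0
Step 3: δ(q1, 0) = (q0, 1, R) → 1□1[q0]□
Step 4: δ(q0, □) = (q0, □, L) → 1□[q0]1□
Step 5: δ(q0, 1) = (q1, 1, R) → 1□1[q1]□
Step 6: δ(q1, □) = (qR, □, R) → 1□1□[qR]□

The machine reaches the reject state qR and halts.

State sequence: q0 → q1 → q1 → q0 → q0 → q1 → qR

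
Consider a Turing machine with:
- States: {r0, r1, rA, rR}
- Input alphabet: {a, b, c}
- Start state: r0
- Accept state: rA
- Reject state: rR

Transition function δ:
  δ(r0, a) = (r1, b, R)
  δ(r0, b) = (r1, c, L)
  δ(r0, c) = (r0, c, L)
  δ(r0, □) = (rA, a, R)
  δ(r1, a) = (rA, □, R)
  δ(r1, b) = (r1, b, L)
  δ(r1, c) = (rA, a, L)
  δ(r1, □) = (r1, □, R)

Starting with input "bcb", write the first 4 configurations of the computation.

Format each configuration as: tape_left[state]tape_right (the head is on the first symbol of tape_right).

Transitions applied:
Step 1: δ(r0, b) = (r1, c, L)
Step 2: δ(r1, □) = (r1, □, R)
Step 3: δ(r1, c) = (rA, a, L)

The first 4 configurations are:
[r0]bcb ⊢ [r1]□ccb ⊢ □[r1]ccb ⊢ [rA]□acb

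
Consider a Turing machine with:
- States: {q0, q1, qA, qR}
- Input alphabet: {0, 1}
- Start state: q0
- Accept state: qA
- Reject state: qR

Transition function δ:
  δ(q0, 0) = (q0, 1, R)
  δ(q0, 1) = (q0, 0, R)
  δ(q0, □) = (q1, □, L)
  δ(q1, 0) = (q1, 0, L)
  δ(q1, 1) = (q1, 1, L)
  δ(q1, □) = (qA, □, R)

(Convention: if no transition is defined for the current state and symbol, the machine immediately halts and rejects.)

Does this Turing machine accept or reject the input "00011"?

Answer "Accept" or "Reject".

Execution trace:
Initial: [q0]00011
Step 1: δ(q0, 0) = (q0, 1, R) → 1[q0]0011
Step 2: δ(q0, 0) = (q0, 1, R) → 11[q0]011
Step 3: δ(q0, 0) = (q0, 1, R) → 111[q0]11
Step 4: δ(q0, 1) = (q0, 0, R) → 1110[q0]1
Step 5: δ(q0, 1) = (q0, 0, R) → 11100[q0]□
Step 6: δ(q0, □) = (q1, □, L) → 1110[q1]0□
Step 7: δ(q1, 0) = (q1, 0, L) → 111[q1]00□
Step 8: δ(q1, 0) = (q1, 0, L) → 11[q1]100□
Step 9: δ(q1, 1) = (q1, 1, L) → 1[q1]1100□
Step 10: δ(q1, 1) = (q1, 1, L) → [q1]11100□
Step 11: δ(q1, 1) = (q1, 1, L) → [q1]□11100□
Step 12: δ(q1, □) = (qA, □, R) → □[qA]11100□

The machine reaches the accept state qA and halts.

Answer: Accept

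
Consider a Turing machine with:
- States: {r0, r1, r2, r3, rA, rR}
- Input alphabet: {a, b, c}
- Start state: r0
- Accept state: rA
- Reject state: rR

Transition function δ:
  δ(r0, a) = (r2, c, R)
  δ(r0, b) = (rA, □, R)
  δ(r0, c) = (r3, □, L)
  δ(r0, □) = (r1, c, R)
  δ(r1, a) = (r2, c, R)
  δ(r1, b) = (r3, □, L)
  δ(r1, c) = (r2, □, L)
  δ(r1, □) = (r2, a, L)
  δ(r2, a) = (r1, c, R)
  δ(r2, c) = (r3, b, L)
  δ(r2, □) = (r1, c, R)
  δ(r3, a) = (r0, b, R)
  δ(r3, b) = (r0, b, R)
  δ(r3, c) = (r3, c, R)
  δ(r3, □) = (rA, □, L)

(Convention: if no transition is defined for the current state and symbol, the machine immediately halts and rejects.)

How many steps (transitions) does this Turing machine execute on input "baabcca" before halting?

Execution trace:
Initial: [r0]baabcca
Step 1: δ(r0, b) = (rA, □, R) → □[rA]aabcca

The machine reaches the accept state rA and halts.

The machine executed 1 step before halting.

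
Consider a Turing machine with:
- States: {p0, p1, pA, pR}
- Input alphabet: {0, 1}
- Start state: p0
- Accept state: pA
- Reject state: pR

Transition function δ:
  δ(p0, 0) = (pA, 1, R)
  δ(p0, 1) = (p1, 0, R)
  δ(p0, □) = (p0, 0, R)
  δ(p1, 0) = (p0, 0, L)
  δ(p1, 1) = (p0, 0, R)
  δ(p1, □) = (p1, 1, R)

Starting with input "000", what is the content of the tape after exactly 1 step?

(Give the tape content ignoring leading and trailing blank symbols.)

Execution trace:
Initial: [p0]000
Step 1: δ(p0, 0) = (pA, 1, R) → 1[pA]00

The machine reaches the accept state pA and halts.

After 1 step, the tape (ignoring leading/trailing blanks) is: 100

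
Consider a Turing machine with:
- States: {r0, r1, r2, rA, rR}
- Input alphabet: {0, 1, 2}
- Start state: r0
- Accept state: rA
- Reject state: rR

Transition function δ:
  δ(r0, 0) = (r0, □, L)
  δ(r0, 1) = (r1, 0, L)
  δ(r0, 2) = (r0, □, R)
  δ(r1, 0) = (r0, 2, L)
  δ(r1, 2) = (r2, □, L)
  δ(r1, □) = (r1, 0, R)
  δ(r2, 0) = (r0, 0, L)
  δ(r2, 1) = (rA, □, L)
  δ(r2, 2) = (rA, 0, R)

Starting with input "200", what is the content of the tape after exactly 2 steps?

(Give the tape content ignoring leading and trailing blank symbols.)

Execution trace:
Initial: [r0]200
Step 1: δ(r0, 2) = (r0, □, R) → □[r0]00
Step 2: δ(r0, 0) = (r0, □, L) → [r0]□□0

No transition is defined for δ(r0, □). By convention the machine halts and rejects.

After 2 steps, the tape (ignoring leading/trailing blanks) is: 0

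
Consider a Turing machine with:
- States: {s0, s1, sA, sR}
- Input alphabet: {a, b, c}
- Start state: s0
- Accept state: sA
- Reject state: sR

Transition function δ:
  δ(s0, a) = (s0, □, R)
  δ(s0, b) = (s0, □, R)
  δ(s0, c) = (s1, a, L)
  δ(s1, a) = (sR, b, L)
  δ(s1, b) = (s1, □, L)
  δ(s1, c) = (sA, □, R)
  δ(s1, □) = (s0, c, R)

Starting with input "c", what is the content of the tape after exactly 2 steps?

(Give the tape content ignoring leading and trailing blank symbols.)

Execution trace:
Initial: [s0]c
Step 1: δ(s0, c) = (s1, a, L) → [s1]□a
Step 2: δ(s1, □) = (s0, c, R) → c[s0]a

After 2 steps, the tape (ignoring leading/trailing blanks) is: ca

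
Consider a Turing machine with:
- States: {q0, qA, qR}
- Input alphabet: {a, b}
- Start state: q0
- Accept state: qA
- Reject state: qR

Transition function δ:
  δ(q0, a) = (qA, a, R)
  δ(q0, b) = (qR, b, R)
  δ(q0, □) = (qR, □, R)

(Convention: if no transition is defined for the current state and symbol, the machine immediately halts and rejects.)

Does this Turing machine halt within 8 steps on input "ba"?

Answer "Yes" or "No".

Execution trace:
Initial: [q0]ba
Step 1: δ(q0, b) = (qR, b, R) → b[qR]a

The machine reaches the reject state qR and halts.
The machine halted after 1 step (within the 8-step bound).

Answer: Yes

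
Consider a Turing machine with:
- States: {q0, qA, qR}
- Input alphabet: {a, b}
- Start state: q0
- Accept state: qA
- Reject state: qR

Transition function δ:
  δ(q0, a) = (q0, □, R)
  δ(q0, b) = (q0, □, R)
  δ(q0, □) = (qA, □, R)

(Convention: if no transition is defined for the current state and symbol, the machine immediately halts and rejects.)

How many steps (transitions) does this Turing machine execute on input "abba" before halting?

Execution trace:
Initial: [q0]abba
Step 1: δ(q0, a) = (q0, □, R) → □[q0]bba
Step 2: δ(q0, b) = (q0, □, R) → □□[q0]ba
Step 3: δ(q0, b) = (q0, □, R) → □□□[q0]a
Step 4: δ(q0, a) = (q0, □, R) → □□□□[q0]□
Step 5: δ(q0, □) = (qA, □, R) → □□□□□[qA]□

The machine reaches the accept state qA and halts.

The machine executed 5 steps before halting.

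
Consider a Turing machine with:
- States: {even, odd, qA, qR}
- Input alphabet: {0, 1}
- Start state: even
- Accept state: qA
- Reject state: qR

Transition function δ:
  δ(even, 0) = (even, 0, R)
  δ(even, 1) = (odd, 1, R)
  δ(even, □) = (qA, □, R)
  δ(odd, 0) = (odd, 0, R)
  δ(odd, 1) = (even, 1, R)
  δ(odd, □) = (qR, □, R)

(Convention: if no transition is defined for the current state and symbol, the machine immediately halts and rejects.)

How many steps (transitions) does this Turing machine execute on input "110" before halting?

Execution trace:
Initial: [even]110
Step 1: δ(even, 1) = (odd, 1, R) → 1[odd]10
Step 2: δ(odd, 1) = (even, 1, R) → 11[even]0
Step 3: δ(even, 0) = (even, 0, R) → 110[even]□
Step 4: δ(even, □) = (qA, □, R) → 110□[qA]□

The machine reaches the accept state qA and halts.

The machine executed 4 steps before halting.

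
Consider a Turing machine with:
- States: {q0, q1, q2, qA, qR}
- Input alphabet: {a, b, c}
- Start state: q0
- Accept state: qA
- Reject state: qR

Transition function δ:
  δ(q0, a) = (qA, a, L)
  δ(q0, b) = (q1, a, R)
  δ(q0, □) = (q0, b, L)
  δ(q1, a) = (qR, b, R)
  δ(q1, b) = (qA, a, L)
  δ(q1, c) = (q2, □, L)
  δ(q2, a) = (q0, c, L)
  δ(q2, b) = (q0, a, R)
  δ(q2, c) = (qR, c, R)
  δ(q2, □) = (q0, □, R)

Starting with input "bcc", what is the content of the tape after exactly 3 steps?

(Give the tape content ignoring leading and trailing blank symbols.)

Execution trace:
Initial: [q0]bcc
Step 1: δ(q0, b) = (q1, a, R) → a[q1]cc
Step 2: δ(q1, c) = (q2, □, L) → [q2]a□c
Step 3: δ(q2, a) = (q0, c, L) → [q0]□c□c

After 3 steps, the tape (ignoring leading/trailing blanks) is: c□c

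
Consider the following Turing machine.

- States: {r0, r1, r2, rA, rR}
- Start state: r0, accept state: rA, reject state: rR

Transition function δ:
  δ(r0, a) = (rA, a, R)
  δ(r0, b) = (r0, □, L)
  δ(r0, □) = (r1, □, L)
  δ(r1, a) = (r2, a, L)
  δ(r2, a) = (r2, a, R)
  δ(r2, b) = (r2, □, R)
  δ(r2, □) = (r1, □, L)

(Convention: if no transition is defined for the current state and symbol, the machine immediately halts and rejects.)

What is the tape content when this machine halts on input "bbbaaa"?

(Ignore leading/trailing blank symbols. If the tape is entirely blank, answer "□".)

Execution trace:
Initial: [r0]bbbaaa
Step 1: δ(r0, b) = (r0, □, L) → [r0]□□bbaaa
Step 2: δ(r0, □) = (r1, □, L) → [r1]□□□bbaaa

No transition is defined for δ(r1, □). By convention the machine halts and rejects.

Final tape (ignoring leading/trailing blanks): bbaaa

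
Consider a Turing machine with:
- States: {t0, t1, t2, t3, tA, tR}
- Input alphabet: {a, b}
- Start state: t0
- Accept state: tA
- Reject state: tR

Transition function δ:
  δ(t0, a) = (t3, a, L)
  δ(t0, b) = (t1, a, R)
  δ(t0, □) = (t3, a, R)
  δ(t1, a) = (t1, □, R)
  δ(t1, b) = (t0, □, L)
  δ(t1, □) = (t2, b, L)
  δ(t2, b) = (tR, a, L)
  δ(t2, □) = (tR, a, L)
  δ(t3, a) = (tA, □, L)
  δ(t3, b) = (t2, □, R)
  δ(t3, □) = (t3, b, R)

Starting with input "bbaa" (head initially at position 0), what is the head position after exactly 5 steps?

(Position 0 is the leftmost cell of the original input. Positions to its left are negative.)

Execution trace (head position shown):
Step 0: [t0]bbaa  (head at position 0)
Step 1: move right → a[t1]baa  (head at position 1)
Step 2: move left → [t0]a□aa  (head at position 0)
Step 3: move left → [t3]□a□aa  (head at position -1)
Step 4: move right → b[t3]a□aa  (head at position 0)
Step 5: move left → [tA]b□□aa  (head at position -1)

After 5 steps, the head is at position -1.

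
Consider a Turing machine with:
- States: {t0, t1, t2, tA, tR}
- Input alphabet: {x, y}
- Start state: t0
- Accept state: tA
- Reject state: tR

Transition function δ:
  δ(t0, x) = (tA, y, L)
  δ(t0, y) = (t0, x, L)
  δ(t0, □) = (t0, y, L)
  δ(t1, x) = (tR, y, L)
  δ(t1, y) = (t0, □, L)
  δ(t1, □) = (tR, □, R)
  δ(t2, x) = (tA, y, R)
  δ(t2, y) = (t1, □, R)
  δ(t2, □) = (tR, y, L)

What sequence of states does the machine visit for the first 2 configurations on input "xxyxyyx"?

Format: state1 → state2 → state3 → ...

Execution trace:
Initial: [t0]xxyxyyx
Step 1: δ(t0, x) = (tA, y, L) → [tA]□yxyxyyx

The machine reaches the accept state tA and halts.

State sequence: t0 → tA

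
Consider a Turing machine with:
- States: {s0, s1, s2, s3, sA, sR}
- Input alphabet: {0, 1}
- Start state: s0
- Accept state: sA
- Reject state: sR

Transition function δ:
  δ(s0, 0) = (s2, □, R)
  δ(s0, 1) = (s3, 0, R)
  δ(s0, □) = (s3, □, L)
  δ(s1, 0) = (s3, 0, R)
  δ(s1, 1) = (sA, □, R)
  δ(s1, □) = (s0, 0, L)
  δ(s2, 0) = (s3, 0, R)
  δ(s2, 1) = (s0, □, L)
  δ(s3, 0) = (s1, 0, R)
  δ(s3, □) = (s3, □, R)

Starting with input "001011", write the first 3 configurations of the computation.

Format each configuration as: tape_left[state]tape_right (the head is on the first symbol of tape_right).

Transitions applied:
Step 1: δ(s0, 0) = (s2, □, R)
Step 2: δ(s2, 0) = (s3, 0, R)

The first 3 configurations are:
[s0]001011 ⊢ □[s2]01011 ⊢ □0[s3]1011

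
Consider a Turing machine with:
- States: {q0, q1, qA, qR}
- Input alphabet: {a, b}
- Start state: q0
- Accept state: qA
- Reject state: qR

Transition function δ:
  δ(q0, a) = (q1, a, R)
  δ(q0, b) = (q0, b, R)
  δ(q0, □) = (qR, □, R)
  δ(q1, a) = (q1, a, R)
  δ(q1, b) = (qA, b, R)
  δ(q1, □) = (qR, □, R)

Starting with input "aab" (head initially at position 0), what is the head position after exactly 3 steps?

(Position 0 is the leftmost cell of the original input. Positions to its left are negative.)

Execution trace (head position shown):
Step 0: [q0]aab  (head at position 0)
Step 1: move right → a[q1]ab  (head at position 1)
Step 2: move right → aa[q1]b  (head at position 2)
Step 3: move right → aab[qA]□  (head at position 3)

After 3 steps, the head is at position 3.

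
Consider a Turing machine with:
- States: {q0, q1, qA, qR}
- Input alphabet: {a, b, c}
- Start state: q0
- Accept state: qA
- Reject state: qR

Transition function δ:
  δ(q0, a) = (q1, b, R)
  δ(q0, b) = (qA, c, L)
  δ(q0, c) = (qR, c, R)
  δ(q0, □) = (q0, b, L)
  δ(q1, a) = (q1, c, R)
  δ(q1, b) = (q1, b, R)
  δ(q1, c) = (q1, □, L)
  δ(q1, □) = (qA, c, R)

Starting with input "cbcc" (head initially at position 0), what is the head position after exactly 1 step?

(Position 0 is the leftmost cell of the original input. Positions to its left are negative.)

Execution trace (head position shown):
Step 0: [q0]cbcc  (head at position 0)
Step 1: move right → c[qR]bcc  (head at position 1)

After 1 step, the head is at position 1.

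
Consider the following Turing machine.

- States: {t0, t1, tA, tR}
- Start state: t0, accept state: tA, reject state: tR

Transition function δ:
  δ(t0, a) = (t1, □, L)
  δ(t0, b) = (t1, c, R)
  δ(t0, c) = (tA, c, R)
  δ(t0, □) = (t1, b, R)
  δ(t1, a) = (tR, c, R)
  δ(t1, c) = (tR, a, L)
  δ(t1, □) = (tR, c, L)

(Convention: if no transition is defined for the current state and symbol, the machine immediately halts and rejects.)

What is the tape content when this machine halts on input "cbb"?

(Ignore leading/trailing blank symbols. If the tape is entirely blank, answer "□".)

Execution trace:
Initial: [t0]cbb
Step 1: δ(t0, c) = (tA, c, R) → c[tA]bb

The machine reaches the accept state tA and halts.

Final tape (ignoring leading/trailing blanks): cbb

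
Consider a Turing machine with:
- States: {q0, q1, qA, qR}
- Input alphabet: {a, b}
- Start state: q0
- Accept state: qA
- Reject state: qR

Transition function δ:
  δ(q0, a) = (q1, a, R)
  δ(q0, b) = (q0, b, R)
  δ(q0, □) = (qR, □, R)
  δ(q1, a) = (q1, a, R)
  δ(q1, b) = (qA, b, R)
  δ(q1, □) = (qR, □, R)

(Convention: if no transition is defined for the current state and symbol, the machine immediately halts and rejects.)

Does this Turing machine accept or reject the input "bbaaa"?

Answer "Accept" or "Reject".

Execution trace:
Initial: [q0]bbaaa
Step 1: δ(q0, b) = (q0, b, R) → b[q0]baaa
Step 2: δ(q0, b) = (q0, b, R) → bb[q0]aaa
Step 3: δ(q0, a) = (q1, a, R) → bba[q1]aa
Step 4: δ(q1, a) = (q1, a, R) → bbaa[q1]a
Step 5: δ(q1, a) = (q1, a, R) → bbaaa[q1]□
Step 6: δ(q1, □) = (qR, □, R) → bbaaa□[qR]□

The machine reaches the reject state qR and halts.

Answer: Reject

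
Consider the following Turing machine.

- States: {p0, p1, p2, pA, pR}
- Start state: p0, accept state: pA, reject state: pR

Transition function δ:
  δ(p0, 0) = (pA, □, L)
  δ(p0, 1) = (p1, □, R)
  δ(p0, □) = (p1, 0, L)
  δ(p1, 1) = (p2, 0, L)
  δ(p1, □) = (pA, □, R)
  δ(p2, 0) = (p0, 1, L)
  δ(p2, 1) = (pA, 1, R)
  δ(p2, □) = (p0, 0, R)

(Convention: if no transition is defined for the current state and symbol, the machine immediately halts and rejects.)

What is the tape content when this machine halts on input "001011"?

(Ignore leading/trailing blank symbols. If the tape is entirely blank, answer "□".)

Execution trace:
Initial: [p0]001011
Step 1: δ(p0, 0) = (pA, □, L) → [pA]□□01011

The machine reaches the accept state pA and halts.

Final tape (ignoring leading/trailing blanks): 01011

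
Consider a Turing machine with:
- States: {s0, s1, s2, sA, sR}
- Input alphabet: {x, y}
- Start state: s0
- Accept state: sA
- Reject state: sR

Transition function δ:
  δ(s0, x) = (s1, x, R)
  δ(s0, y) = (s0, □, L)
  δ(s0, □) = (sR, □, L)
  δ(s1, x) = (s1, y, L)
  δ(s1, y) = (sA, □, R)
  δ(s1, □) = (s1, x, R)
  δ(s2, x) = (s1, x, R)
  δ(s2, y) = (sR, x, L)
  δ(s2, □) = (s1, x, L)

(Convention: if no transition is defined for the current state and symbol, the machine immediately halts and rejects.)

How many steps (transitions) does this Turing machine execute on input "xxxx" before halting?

Execution trace:
Initial: [s0]xxxx
Step 1: δ(s0, x) = (s1, x, R) → x[s1]xxx
Step 2: δ(s1, x) = (s1, y, L) → [s1]xyxx
Step 3: δ(s1, x) = (s1, y, L) → [s1]□yyxx
Step 4: δ(s1, □) = (s1, x, R) → x[s1]yyxx
Step 5: δ(s1, y) = (sA, □, R) → x□[sA]yxx

The machine reaches the accept state sA and halts.

The machine executed 5 steps before halting.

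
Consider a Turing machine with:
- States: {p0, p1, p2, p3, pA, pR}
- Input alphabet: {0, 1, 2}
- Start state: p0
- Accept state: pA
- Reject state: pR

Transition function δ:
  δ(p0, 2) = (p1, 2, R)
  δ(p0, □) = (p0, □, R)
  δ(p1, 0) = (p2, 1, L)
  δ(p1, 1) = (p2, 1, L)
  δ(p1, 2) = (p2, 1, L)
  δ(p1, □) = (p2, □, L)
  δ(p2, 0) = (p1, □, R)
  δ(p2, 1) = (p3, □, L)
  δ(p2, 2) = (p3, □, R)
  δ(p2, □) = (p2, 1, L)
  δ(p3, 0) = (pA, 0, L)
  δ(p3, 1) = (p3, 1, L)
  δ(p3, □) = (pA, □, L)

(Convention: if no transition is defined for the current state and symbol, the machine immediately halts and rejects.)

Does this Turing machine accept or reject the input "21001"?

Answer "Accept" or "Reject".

Execution trace:
Initial: [p0]21001
Step 1: δ(p0, 2) = (p1, 2, R) → 2[p1]1001
Step 2: δ(p1, 1) = (p2, 1, L) → [p2]21001
Step 3: δ(p2, 2) = (p3, □, R) → □[p3]1001
Step 4: δ(p3, 1) = (p3, 1, L) → [p3]□1001
Step 5: δ(p3, □) = (pA, □, L) → [pA]□□1001

The machine reaches the accept state pA and halts.

Answer: Accept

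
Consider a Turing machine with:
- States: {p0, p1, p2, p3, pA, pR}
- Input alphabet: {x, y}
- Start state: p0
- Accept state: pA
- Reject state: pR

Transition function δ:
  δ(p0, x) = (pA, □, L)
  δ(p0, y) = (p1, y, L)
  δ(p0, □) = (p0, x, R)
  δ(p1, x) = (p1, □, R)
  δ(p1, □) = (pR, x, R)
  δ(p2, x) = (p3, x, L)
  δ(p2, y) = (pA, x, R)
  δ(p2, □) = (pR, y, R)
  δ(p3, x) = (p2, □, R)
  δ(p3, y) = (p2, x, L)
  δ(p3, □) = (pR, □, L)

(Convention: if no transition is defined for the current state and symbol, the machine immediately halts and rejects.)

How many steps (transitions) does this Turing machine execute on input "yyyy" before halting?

Execution trace:
Initial: [p0]yyyy
Step 1: δ(p0, y) = (p1, y, L) → [p1]□yyyy
Step 2: δ(p1, □) = (pR, x, R) → x[pR]yyyy

The machine reaches the reject state pR and halts.

The machine executed 2 steps before halting.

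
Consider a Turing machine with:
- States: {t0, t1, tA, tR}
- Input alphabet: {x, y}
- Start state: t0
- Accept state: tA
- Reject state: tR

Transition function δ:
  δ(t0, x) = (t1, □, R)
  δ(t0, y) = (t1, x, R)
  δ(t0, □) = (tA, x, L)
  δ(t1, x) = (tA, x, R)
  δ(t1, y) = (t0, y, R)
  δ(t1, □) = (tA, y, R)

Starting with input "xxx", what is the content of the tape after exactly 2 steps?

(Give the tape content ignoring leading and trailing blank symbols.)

Execution trace:
Initial: [t0]xxx
Step 1: δ(t0, x) = (t1, □, R) → □[t1]xx
Step 2: δ(t1, x) = (tA, x, R) → □x[tA]x

The machine reaches the accept state tA and halts.

After 2 steps, the tape (ignoring leading/trailing blanks) is: xx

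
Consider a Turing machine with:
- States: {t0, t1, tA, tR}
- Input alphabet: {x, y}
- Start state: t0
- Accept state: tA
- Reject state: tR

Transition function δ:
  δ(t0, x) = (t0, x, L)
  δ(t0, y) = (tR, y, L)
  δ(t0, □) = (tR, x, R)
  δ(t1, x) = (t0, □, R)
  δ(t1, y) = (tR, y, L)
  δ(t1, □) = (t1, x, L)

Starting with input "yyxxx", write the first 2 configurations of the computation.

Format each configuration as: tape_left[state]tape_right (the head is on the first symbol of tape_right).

Transitions applied:
Step 1: δ(t0, y) = (tR, y, L)

The first 2 configurations are:
[t0]yyxxx ⊢ [tR]□yyxxx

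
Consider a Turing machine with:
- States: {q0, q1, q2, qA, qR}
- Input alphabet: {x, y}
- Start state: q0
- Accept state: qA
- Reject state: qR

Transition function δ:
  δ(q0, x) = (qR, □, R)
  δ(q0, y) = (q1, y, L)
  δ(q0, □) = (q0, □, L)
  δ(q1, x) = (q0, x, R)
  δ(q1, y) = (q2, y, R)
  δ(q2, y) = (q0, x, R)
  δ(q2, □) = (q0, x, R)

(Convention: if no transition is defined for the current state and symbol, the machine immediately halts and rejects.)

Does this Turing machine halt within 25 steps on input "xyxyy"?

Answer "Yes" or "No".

Execution trace:
Initial: [q0]xyxyy
Step 1: δ(q0, x) = (qR, □, R) → □[qR]yxyy

The machine reaches the reject state qR and halts.
The machine halted after 1 step (within the 25-step bound).

Answer: Yes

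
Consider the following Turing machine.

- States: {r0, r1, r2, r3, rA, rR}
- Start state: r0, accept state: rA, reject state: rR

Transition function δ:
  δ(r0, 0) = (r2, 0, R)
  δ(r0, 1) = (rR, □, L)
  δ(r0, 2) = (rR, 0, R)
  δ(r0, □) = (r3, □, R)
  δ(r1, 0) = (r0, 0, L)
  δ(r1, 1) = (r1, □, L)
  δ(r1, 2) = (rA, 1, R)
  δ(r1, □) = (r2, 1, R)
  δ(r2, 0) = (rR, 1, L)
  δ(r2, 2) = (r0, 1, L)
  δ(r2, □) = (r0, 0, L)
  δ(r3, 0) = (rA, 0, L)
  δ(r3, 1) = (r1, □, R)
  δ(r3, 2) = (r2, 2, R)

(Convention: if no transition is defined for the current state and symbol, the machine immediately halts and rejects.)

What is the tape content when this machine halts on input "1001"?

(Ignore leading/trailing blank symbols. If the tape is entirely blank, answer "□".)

Execution trace:
Initial: [r0]1001
Step 1: δ(r0, 1) = (rR, □, L) → [rR]□□001

The machine reaches the reject state rR and halts.

Final tape (ignoring leading/trailing blanks): 001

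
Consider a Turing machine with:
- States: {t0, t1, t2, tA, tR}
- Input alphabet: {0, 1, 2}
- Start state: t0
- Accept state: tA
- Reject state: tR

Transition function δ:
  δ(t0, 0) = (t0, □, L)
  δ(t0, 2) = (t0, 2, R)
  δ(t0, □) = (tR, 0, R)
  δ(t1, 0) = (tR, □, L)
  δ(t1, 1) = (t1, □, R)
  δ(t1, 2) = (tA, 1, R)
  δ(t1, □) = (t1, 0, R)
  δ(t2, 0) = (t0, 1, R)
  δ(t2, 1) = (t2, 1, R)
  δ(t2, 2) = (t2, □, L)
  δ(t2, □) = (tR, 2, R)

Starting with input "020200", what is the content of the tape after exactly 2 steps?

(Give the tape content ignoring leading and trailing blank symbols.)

Execution trace:
Initial: [t0]020200
Step 1: δ(t0, 0) = (t0, □, L) → [t0]□□20200
Step 2: δ(t0, □) = (tR, 0, R) → 0[tR]□20200

The machine reaches the reject state tR and halts.

After 2 steps, the tape (ignoring leading/trailing blanks) is: 0□20200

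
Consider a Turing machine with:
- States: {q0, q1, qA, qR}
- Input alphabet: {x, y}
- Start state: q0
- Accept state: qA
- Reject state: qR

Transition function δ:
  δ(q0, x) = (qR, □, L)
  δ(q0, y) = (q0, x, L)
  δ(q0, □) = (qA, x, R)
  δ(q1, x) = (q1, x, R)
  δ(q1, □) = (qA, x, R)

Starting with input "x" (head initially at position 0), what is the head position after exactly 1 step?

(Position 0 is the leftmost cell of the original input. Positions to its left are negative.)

Execution trace (head position shown):
Step 0: [q0]x  (head at position 0)
Step 1: move left → [qR]□□  (head at position -1)

After 1 step, the head is at position -1.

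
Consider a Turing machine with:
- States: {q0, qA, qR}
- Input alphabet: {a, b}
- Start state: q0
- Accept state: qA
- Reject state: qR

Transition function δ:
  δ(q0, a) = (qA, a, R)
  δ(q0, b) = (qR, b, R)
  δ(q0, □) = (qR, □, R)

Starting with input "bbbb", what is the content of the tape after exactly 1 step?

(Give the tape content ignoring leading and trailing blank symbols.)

Execution trace:
Initial: [q0]bbbb
Step 1: δ(q0, b) = (qR, b, R) → b[qR]bbb

The machine reaches the reject state qR and halts.

After 1 step, the tape (ignoring leading/trailing blanks) is: bbbb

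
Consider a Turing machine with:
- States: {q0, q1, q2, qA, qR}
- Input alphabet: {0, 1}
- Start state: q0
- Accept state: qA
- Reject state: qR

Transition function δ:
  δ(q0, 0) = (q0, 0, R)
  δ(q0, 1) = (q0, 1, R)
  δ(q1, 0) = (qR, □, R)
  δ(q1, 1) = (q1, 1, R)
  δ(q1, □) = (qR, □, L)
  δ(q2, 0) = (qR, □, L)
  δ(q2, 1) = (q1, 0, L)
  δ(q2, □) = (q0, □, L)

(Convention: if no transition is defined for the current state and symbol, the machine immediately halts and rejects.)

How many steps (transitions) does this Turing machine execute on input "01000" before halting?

Execution trace:
Initial: [q0]01000
Step 1: δ(q0, 0) = (q0, 0, R) → 0[q0]1000
Step 2: δ(q0, 1) = (q0, 1, R) → 01[q0]000
Step 3: δ(q0, 0) = (q0, 0, R) → 010[q0]00
Step 4: δ(q0, 0) = (q0, 0, R) → 0100[q0]0
Step 5: δ(q0, 0) = (q0, 0, R) → 01000[q0]□

No transition is defined for δ(q0, □). By convention the machine halts and rejects.

The machine executed 5 steps before halting.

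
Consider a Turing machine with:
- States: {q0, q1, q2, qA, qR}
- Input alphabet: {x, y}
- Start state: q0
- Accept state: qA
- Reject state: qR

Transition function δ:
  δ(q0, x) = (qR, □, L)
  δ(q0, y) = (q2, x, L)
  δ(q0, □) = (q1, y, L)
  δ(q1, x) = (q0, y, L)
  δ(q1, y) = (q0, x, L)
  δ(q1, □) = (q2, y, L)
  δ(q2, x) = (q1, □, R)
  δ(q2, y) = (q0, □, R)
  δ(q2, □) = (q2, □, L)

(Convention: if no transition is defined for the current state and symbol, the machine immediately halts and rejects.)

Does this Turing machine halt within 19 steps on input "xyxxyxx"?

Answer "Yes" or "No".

Execution trace:
Initial: [q0]xyxxyxx
Step 1: δ(q0, x) = (qR, □, L) → [qR]□□yxxyxx

The machine reaches the reject state qR and halts.
The machine halted after 1 step (within the 19-step bound).

Answer: Yes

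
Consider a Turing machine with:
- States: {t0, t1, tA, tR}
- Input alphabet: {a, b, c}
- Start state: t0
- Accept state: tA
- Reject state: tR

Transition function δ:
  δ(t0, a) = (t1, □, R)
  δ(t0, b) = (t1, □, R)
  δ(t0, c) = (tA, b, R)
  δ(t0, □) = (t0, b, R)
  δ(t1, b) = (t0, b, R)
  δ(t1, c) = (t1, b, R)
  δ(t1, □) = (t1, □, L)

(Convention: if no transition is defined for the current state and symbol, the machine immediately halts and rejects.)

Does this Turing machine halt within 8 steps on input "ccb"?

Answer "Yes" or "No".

Execution trace:
Initial: [t0]ccb
Step 1: δ(t0, c) = (tA, b, R) → b[tA]cb

The machine reaches the accept state tA and halts.
The machine halted after 1 step (within the 8-step bound).

Answer: Yes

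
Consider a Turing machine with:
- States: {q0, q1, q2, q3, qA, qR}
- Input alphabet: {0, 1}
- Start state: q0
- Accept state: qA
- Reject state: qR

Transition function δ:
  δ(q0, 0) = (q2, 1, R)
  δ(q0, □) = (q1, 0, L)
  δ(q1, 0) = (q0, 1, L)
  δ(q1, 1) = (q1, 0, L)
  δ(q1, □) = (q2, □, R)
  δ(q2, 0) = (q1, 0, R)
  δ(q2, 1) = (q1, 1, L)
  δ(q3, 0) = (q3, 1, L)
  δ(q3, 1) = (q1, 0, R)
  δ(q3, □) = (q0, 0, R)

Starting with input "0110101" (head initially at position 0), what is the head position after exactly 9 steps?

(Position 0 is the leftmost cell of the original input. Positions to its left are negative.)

Execution trace (head position shown):
Step 0: [q0]0110101  (head at position 0)
Step 1: move right → 1[q2]110101  (head at position 1)
Step 2: move left → [q1]1110101  (head at position 0)
Step 3: move left → [q1]□0110101  (head at position -1)
Step 4: move right → □[q2]0110101  (head at position 0)
Step 5: move right → □0[q1]110101  (head at position 1)
Step 6: move left → □[q1]0010101  (head at position 0)
Step 7: move left → [q0]□1010101  (head at position -1)
Step 8: move left → [q1]□01010101  (head at position -2)
Step 9: move right → □[q2]01010101  (head at position -1)

After 9 steps, the head is at position -1.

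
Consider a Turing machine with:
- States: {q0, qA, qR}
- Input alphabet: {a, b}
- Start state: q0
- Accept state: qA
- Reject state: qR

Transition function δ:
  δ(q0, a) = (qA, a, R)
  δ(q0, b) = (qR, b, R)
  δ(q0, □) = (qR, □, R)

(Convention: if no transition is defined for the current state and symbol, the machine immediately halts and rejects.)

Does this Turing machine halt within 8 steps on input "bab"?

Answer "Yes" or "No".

Execution trace:
Initial: [q0]bab
Step 1: δ(q0, b) = (qR, b, R) → b[qR]ab

The machine reaches the reject state qR and halts.
The machine halted after 1 step (within the 8-step bound).

Answer: Yes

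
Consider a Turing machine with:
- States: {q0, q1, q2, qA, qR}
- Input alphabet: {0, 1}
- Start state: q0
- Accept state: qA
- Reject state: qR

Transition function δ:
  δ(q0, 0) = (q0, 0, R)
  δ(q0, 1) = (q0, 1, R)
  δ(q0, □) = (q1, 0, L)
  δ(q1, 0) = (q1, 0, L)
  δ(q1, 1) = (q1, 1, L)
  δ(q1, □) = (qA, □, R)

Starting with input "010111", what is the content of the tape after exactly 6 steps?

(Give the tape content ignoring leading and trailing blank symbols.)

Execution trace:
Initial: [q0]010111
Step 1: δ(q0, 0) = (q0, 0, R) → 0[q0]10111
Step 2: δ(q0, 1) = (q0, 1, R) → 01[q0]0111
Step 3: δ(q0, 0) = (q0, 0, R) → 010[q0]111
Step 4: δ(q0, 1) = (q0, 1, R) → 0101[q0]11
Step 5: δ(q0, 1) = (q0, 1, R) → 01011[q0]1
Step 6: δ(q0, 1) = (q0, 1, R) → 010111[q0]□

After 6 steps, the tape (ignoring leading/trailing blanks) is: 010111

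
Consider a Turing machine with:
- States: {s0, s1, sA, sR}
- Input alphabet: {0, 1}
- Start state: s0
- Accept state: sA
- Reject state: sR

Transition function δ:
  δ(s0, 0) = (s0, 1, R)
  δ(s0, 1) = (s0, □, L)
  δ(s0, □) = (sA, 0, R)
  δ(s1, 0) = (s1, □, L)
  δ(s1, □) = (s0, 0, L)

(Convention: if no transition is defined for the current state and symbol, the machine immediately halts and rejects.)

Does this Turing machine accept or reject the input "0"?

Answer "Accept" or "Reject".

Execution trace:
Initial: [s0]0
Step 1: δ(s0, 0) = (s0, 1, R) → 1[s0]□
Step 2: δ(s0, □) = (sA, 0, R) → 10[sA]□

The machine reaches the accept state sA and halts.

Answer: Accept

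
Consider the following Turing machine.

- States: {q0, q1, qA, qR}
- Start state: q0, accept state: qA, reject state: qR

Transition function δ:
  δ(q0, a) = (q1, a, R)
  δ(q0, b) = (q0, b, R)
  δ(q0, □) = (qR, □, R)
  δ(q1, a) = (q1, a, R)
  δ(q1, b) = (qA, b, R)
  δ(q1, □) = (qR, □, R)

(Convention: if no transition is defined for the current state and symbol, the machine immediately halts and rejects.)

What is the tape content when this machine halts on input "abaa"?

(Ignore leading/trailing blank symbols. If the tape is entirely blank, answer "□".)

Execution trace:
Initial: [q0]abaa
Step 1: δ(q0, a) = (q1, a, R) → a[q1]baa
Step 2: δ(q1, b) = (qA, b, R) → ab[qA]aa

The machine reaches the accept state qA and halts.

Final tape (ignoring leading/trailing blanks): abaa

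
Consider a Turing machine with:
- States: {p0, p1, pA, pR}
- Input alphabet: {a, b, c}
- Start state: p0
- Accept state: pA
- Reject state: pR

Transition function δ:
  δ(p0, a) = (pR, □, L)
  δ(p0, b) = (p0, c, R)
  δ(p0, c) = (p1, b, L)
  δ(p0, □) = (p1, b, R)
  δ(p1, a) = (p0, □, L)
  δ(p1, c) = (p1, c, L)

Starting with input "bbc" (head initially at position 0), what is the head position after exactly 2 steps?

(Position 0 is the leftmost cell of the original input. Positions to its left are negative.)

Execution trace (head position shown):
Step 0: [p0]bbc  (head at position 0)
Step 1: move right → c[p0]bc  (head at position 1)
Step 2: move right → cc[p0]c  (head at position 2)

After 2 steps, the head is at position 2.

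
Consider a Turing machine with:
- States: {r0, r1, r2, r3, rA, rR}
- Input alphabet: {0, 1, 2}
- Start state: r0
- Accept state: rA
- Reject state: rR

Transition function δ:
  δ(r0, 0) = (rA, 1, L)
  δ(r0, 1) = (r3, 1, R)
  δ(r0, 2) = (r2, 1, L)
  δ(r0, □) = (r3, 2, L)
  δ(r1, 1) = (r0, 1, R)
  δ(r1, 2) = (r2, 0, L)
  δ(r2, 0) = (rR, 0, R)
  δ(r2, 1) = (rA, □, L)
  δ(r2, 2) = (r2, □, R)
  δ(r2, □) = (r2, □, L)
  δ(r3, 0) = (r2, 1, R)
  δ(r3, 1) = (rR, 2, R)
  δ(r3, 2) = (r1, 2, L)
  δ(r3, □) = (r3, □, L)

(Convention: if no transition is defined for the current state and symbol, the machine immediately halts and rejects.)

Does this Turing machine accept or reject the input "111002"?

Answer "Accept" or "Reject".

Execution trace:
Initial: [r0]111002
Step 1: δ(r0, 1) = (r3, 1, R) → 1[r3]11002
Step 2: δ(r3, 1) = (rR, 2, R) → 12[rR]1002

The machine reaches the reject state rR and halts.

Answer: Reject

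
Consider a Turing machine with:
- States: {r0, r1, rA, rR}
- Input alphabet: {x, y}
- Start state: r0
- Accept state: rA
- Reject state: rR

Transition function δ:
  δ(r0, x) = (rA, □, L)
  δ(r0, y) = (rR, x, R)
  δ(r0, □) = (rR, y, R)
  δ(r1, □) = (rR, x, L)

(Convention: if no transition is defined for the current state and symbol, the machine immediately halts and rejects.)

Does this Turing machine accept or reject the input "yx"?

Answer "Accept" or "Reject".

Execution trace:
Initial: [r0]yx
Step 1: δ(r0, y) = (rR, x, R) → x[rR]x

The machine reaches the reject state rR and halts.

Answer: Reject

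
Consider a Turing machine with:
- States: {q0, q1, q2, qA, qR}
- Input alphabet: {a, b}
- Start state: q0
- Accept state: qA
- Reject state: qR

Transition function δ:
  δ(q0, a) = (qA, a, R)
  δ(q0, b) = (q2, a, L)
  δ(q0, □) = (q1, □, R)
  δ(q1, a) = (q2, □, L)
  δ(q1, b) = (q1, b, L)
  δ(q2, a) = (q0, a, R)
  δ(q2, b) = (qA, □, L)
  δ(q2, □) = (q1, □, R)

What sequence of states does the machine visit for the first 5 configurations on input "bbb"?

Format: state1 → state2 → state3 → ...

Execution trace:
Initial: [q0]bbb
Step 1: δ(q0, b) = (q2, a, L) → [q2]□abb
Step 2: δ(q2, □) = (q1, □, R) → □[q1]abb
Step 3: δ(q1, a) = (q2, □, L) → [q2]□□bb
Step 4: δ(q2, □) = (q1, □, R) → □[q1]□bb

No transition is defined for δ(q1, □). By convention the machine halts and rejects.

State sequence: q0 → q2 → q1 → q2 → q1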